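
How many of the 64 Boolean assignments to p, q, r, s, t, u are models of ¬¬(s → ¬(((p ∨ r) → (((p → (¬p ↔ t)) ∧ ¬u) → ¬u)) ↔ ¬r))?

48

Initial set: {¬¬(s → ¬(((p ∨ r) → (((p → (¬p ↔ t)) ∧ ¬u) → ¬u)) ↔ ¬r))}.
¬¬(s → ¬(((p ∨ r) → (((p → (¬p ↔ t)) ∧ ¬u) → ¬u)) ↔ ¬r)): drop double negation, giving (s → ¬(((p ∨ r) → (((p → (¬p ↔ t)) ∧ ¬u) → ¬u)) ↔ ¬r)).
(s → ¬(((p ∨ r) → (((p → (¬p ↔ t)) ∧ ¬u) → ¬u)) ↔ ¬r)): β-rule — branch into ¬s  //  ¬(((p ∨ r) → (((p → (¬p ↔ t)) ∧ ¬u) → ¬u)) ↔ ¬r).
  branch 1 (add ¬s):
    ○ open, literals {s=false}.
  branch 2 (add ¬(((p ∨ r) → (((p → (¬p ↔ t)) ∧ ¬u) → ¬u)) ↔ ¬r)):
    ¬(((p ∨ r) → (((p → (¬p ↔ t)) ∧ ¬u) → ¬u)) ↔ ¬r): β-rule — branch into ((p ∨ r) → (((p → (¬p ↔ t)) ∧ ¬u) → ¬u)), ¬¬r  //  ¬((p ∨ r) → (((p → (¬p ↔ t)) ∧ ¬u) → ¬u)), ¬r.
      branch 2.1 (add ((p ∨ r) → (((p → (¬p ↔ t)) ∧ ¬u) → ¬u)), ¬¬r):
        ((p ∨ r) → (((p → (¬p ↔ t)) ∧ ¬u) → ¬u)): β-rule — branch into ¬(p ∨ r)  //  (((p → (¬p ↔ t)) ∧ ¬u) → ¬u).
          branch 2.1.1 (add ¬(p ∨ r)):
            ¬(p ∨ r): α-rule — add ¬p, ¬r.
            × closes — contains both r and ¬r.
          branch 2.1.2 (add (((p → (¬p ↔ t)) ∧ ¬u) → ¬u)):
            (((p → (¬p ↔ t)) ∧ ¬u) → ¬u): β-rule — branch into ¬((p → (¬p ↔ t)) ∧ ¬u)  //  ¬u.
              branch 2.1.2.1 (add ¬((p → (¬p ↔ t)) ∧ ¬u)):
                ¬((p → (¬p ↔ t)) ∧ ¬u): β-rule — branch into ¬(p → (¬p ↔ t))  //  ¬¬u.
                  branch 2.1.2.1.1 (add ¬(p → (¬p ↔ t))):
                    ¬(p → (¬p ↔ t)): α-rule — add p, ¬(¬p ↔ t).
                    ¬(¬p ↔ t): β-rule — branch into ¬p, ¬t  //  ¬¬p, t.
                      branch 2.1.2.1.1.1 (add ¬p, ¬t):
                        × closes — contains both p and ¬p.
                      branch 2.1.2.1.1.2 (add ¬¬p, t):
                        ○ open, literals {p=true, r=true, t=true}.
                  branch 2.1.2.1.2 (add ¬¬u):
                    ○ open, literals {r=true, u=true}.
              branch 2.1.2.2 (add ¬u):
                ○ open, literals {r=true, u=false}.
      branch 2.2 (add ¬((p ∨ r) → (((p → (¬p ↔ t)) ∧ ¬u) → ¬u)), ¬r):
        ¬((p ∨ r) → (((p → (¬p ↔ t)) ∧ ¬u) → ¬u)): α-rule — add (p ∨ r), ¬(((p → (¬p ↔ t)) ∧ ¬u) → ¬u).
        ¬(((p → (¬p ↔ t)) ∧ ¬u) → ¬u): α-rule — add ((p → (¬p ↔ t)) ∧ ¬u), ¬¬u.
        ((p → (¬p ↔ t)) ∧ ¬u): α-rule — add (p → (¬p ↔ t)), ¬u.
        × closes — contains both u and ¬u.
3 branches closed, 4 open.
Each open branch fixes some atoms; the unmentioned ones are free. Counting distinct full assignments: branch {s=false} (p, q, r, t, u) contributes 32 new; branch {p=true, r=true, t=true} (q, s, u) contributes 4 new; branch {r=true, u=true} (p, q, s, t) contributes 6 new; branch {r=true, u=false} (p, q, s, t) contributes 6 new. Total: 48.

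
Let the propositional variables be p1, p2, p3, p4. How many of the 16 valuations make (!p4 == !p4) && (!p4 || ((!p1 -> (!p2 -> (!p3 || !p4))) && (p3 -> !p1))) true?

13

Initial set: {((!p4 == !p4) && (!p4 || ((!p1 -> (!p2 -> (!p3 || !p4))) && (p3 -> !p1))))}.
((!p4 == !p4) && (!p4 || ((!p1 -> (!p2 -> (!p3 || !p4))) && (p3 -> !p1)))): α-rule — add (!p4 == !p4), (!p4 || ((!p1 -> (!p2 -> (!p3 || !p4))) && (p3 -> !p1))).
(!p4 == !p4): β-rule — branch into !p4, !p4  //  !!p4, !!p4.
  branch 1 (add !p4, !p4):
    (!p4 || ((!p1 -> (!p2 -> (!p3 || !p4))) && (p3 -> !p1))): β-rule — branch into !p4  //  ((!p1 -> (!p2 -> (!p3 || !p4))) && (p3 -> !p1)).
      branch 1.1 (add !p4):
        ○ open, literals {p4=F}.
      branch 1.2 (add ((!p1 -> (!p2 -> (!p3 || !p4))) && (p3 -> !p1))):
        ((!p1 -> (!p2 -> (!p3 || !p4))) && (p3 -> !p1)): α-rule — add (!p1 -> (!p2 -> (!p3 || !p4))), (p3 -> !p1).
        (!p1 -> (!p2 -> (!p3 || !p4))): β-rule — branch into !!p1  //  (!p2 -> (!p3 || !p4)).
          branch 1.2.1 (add !!p1):
            (p3 -> !p1): β-rule — branch into !p3  //  !p1.
              branch 1.2.1.1 (add !p3):
                ○ open, literals {p1=T, p3=F, p4=F}.
              branch 1.2.1.2 (add !p1):
                × closes — contains both p1 and !p1.
          branch 1.2.2 (add (!p2 -> (!p3 || !p4))):
            (p3 -> !p1): β-rule — branch into !p3  //  !p1.
              branch 1.2.2.1 (add !p3):
                (!p2 -> (!p3 || !p4)): β-rule — branch into !!p2  //  (!p3 || !p4).
                  branch 1.2.2.1.1 (add !!p2):
                    ○ open, literals {p2=T, p3=F, p4=F}.
                  branch 1.2.2.1.2 (add (!p3 || !p4)):
                    (!p3 || !p4): β-rule — branch into !p3  //  !p4.
                      branch 1.2.2.1.2.1 (add !p3):
                        ○ open, literals {p3=F, p4=F}.
                      branch 1.2.2.1.2.2 (add !p4):
                        ○ open, literals {p3=F, p4=F}.
              branch 1.2.2.2 (add !p1):
                (!p2 -> (!p3 || !p4)): β-rule — branch into !!p2  //  (!p3 || !p4).
                  branch 1.2.2.2.1 (add !!p2):
                    ○ open, literals {p1=F, p2=T, p4=F}.
                  branch 1.2.2.2.2 (add (!p3 || !p4)):
                    (!p3 || !p4): β-rule — branch into !p3  //  !p4.
                      branch 1.2.2.2.2.1 (add !p3):
                        ○ open, literals {p1=F, p3=F, p4=F}.
                      branch 1.2.2.2.2.2 (add !p4):
                        ○ open, literals {p1=F, p4=F}.
  branch 2 (add !!p4, !!p4):
    (!p4 || ((!p1 -> (!p2 -> (!p3 || !p4))) && (p3 -> !p1))): β-rule — branch into !p4  //  ((!p1 -> (!p2 -> (!p3 || !p4))) && (p3 -> !p1)).
      branch 2.1 (add !p4):
        × closes — contains both p4 and !p4.
      branch 2.2 (add ((!p1 -> (!p2 -> (!p3 || !p4))) && (p3 -> !p1))):
        ((!p1 -> (!p2 -> (!p3 || !p4))) && (p3 -> !p1)): α-rule — add (!p1 -> (!p2 -> (!p3 || !p4))), (p3 -> !p1).
        (!p1 -> (!p2 -> (!p3 || !p4))): β-rule — branch into !!p1  //  (!p2 -> (!p3 || !p4)).
          branch 2.2.1 (add !!p1):
            (p3 -> !p1): β-rule — branch into !p3  //  !p1.
              branch 2.2.1.1 (add !p3):
                ○ open, literals {p1=T, p3=F, p4=T}.
              branch 2.2.1.2 (add !p1):
                × closes — contains both p1 and !p1.
          branch 2.2.2 (add (!p2 -> (!p3 || !p4))):
            (p3 -> !p1): β-rule — branch into !p3  //  !p1.
              branch 2.2.2.1 (add !p3):
                (!p2 -> (!p3 || !p4)): β-rule — branch into !!p2  //  (!p3 || !p4).
                  branch 2.2.2.1.1 (add !!p2):
                    ○ open, literals {p2=T, p3=F, p4=T}.
                  branch 2.2.2.1.2 (add (!p3 || !p4)):
                    (!p3 || !p4): β-rule — branch into !p3  //  !p4.
                      branch 2.2.2.1.2.1 (add !p3):
                        ○ open, literals {p3=F, p4=T}.
                      branch 2.2.2.1.2.2 (add !p4):
                        × closes — contains both p4 and !p4.
              branch 2.2.2.2 (add !p1):
                (!p2 -> (!p3 || !p4)): β-rule — branch into !!p2  //  (!p3 || !p4).
                  branch 2.2.2.2.1 (add !!p2):
                    ○ open, literals {p1=F, p2=T, p4=T}.
                  branch 2.2.2.2.2 (add (!p3 || !p4)):
                    (!p3 || !p4): β-rule — branch into !p3  //  !p4.
                      branch 2.2.2.2.2.1 (add !p3):
                        ○ open, literals {p1=F, p3=F, p4=T}.
                      branch 2.2.2.2.2.2 (add !p4):
                        × closes — contains both p4 and !p4.
5 branches closed, 13 open.
Each open branch fixes some atoms; the unmentioned ones are free. Counting distinct full assignments: branch {p4=F} (p1, p2, p3) contributes 8 new; branch {p1=T, p3=F, p4=F} (p2) contributes 0 new; branch {p2=T, p3=F, p4=F} (p1) contributes 0 new; branch {p3=F, p4=F} (p1, p2) contributes 0 new; branch {p3=F, p4=F} (p1, p2) contributes 0 new; branch {p1=F, p2=T, p4=F} (p3) contributes 0 new; branch {p1=F, p3=F, p4=F} (p2) contributes 0 new; branch {p1=F, p4=F} (p2, p3) contributes 0 new; branch {p1=T, p3=F, p4=T} (p2) contributes 2 new; branch {p2=T, p3=F, p4=T} (p1) contributes 1 new; branch {p3=F, p4=T} (p1, p2) contributes 1 new; branch {p1=F, p2=T, p4=T} (p3) contributes 1 new; branch {p1=F, p3=F, p4=T} (p2) contributes 0 new. Total: 13.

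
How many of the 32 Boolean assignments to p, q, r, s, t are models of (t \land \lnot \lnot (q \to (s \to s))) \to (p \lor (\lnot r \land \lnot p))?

Initial set: {((t \land \lnot \lnot (q \to (s \to s))) \to (p \lor (\lnot r \land \lnot p)))}.
((t \land \lnot \lnot (q \to (s \to s))) \to (p \lor (\lnot r \land \lnot p))): β-rule — branch into \lnot (t \land \lnot \lnot (q \to (s \to s)))  //  (p \lor (\lnot r \land \lnot p)).
  branch 1 (add \lnot (t \land \lnot \lnot (q \to (s \to s)))):
    \lnot (t \land \lnot \lnot (q \to (s \to s))): β-rule — branch into \lnot t  //  \lnot \lnot \lnot (q \to (s \to s)).
      branch 1.1 (add \lnot t):
        ○ open, literals {t=false}.
      branch 1.2 (add \lnot \lnot \lnot (q \to (s \to s))):
        \lnot \lnot \lnot (q \to (s \to s)): drop double negation, giving \lnot (q \to (s \to s)).
        \lnot (q \to (s \to s)): α-rule — add q, \lnot (s \to s).
        \lnot (s \to s): α-rule — add s, \lnot s.
        × closes — contains both s and \lnot s.
  branch 2 (add (p \lor (\lnot r \land \lnot p))):
    (p \lor (\lnot r \land \lnot p)): β-rule — branch into p  //  (\lnot r \land \lnot p).
      branch 2.1 (add p):
        ○ open, literals {p=true}.
      branch 2.2 (add (\lnot r \land \lnot p)):
        (\lnot r \land \lnot p): α-rule — add \lnot r, \lnot p.
        ○ open, literals {p=false, r=false}.
1 branch closed, 3 open.
Each open branch fixes some atoms; the unmentioned ones are free. Counting distinct full assignments: branch {t=false} (p, q, r, s) contributes 16 new; branch {p=true} (q, r, s, t) contributes 8 new; branch {p=false, r=false} (q, s, t) contributes 4 new. Total: 28.

28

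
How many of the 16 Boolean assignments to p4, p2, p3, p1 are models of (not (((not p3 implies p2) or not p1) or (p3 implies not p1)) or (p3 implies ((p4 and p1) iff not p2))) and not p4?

Initial set: {T ((not (((not p3 implies p2) or not p1) or (p3 implies not p1)) or (p3 implies ((p4 and p1) iff not p2))) and not p4)}.
T ((not (((not p3 implies p2) or not p1) or (p3 implies not p1)) or (p3 implies ((p4 and p1) iff not p2))) and not p4): α-rule — add T (not (((not p3 implies p2) or not p1) or (p3 implies not p1)) or (p3 implies ((p4 and p1) iff not p2))), T not p4.
T (not (((not p3 implies p2) or not p1) or (p3 implies not p1)) or (p3 implies ((p4 and p1) iff not p2))): β-rule — branch into T not (((not p3 implies p2) or not p1) or (p3 implies not p1))  //  T (p3 implies ((p4 and p1) iff not p2)).
  branch 1 (add T not (((not p3 implies p2) or not p1) or (p3 implies not p1))):
    T not (((not p3 implies p2) or not p1) or (p3 implies not p1)): α-rule — add F ((not p3 implies p2) or not p1), F (p3 implies not p1).
    F ((not p3 implies p2) or not p1): α-rule — add F (not p3 implies p2), F not p1.
    F (p3 implies not p1): α-rule — add T p3, F not p1.
    F (not p3 implies p2): α-rule — add T not p3, F p2.
    × closes — contains both p3 and not p3.
  branch 2 (add T (p3 implies ((p4 and p1) iff not p2))):
    T (p3 implies ((p4 and p1) iff not p2)): β-rule — branch into F p3  //  T ((p4 and p1) iff not p2).
      branch 2.1 (add F p3):
        ○ open, literals {p3=F, p4=F}.
      branch 2.2 (add T ((p4 and p1) iff not p2)):
        T ((p4 and p1) iff not p2): β-rule — branch into T (p4 and p1), T not p2  //  F (p4 and p1), F not p2.
          branch 2.2.1 (add T (p4 and p1), T not p2):
            T (p4 and p1): α-rule — add T p4, T p1.
            × closes — contains both p4 and not p4.
          branch 2.2.2 (add F (p4 and p1), F not p2):
            F (p4 and p1): β-rule — branch into F p4  //  F p1.
              branch 2.2.2.1 (add F p4):
                ○ open, literals {p2=T, p4=F}.
              branch 2.2.2.2 (add F p1):
                ○ open, literals {p1=F, p2=T, p4=F}.
2 branches closed, 3 open.
Each open branch fixes some atoms; the unmentioned ones are free. Counting distinct full assignments: branch {p3=F, p4=F} (p2, p1) contributes 4 new; branch {p2=T, p4=F} (p3, p1) contributes 2 new; branch {p1=F, p2=T, p4=F} (p3) contributes 0 new. Total: 6.

6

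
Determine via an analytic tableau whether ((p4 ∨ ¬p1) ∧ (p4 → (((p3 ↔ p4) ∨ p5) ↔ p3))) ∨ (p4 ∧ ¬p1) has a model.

Initial set: {(((p4 ∨ ¬p1) ∧ (p4 → (((p3 ↔ p4) ∨ p5) ↔ p3))) ∨ (p4 ∧ ¬p1))}.
(((p4 ∨ ¬p1) ∧ (p4 → (((p3 ↔ p4) ∨ p5) ↔ p3))) ∨ (p4 ∧ ¬p1)): β-rule — branch into ((p4 ∨ ¬p1) ∧ (p4 → (((p3 ↔ p4) ∨ p5) ↔ p3)))  //  (p4 ∧ ¬p1).
  branch 1 (add ((p4 ∨ ¬p1) ∧ (p4 → (((p3 ↔ p4) ∨ p5) ↔ p3)))):
    ((p4 ∨ ¬p1) ∧ (p4 → (((p3 ↔ p4) ∨ p5) ↔ p3))): α-rule — add (p4 ∨ ¬p1), (p4 → (((p3 ↔ p4) ∨ p5) ↔ p3)).
    (p4 ∨ ¬p1): β-rule — branch into p4  //  ¬p1.
      branch 1.1 (add p4):
        (p4 → (((p3 ↔ p4) ∨ p5) ↔ p3)): β-rule — branch into ¬p4  //  (((p3 ↔ p4) ∨ p5) ↔ p3).
          branch 1.1.1 (add ¬p4):
            × closes — contains both p4 and ¬p4.
          branch 1.1.2 (add (((p3 ↔ p4) ∨ p5) ↔ p3)):
            (((p3 ↔ p4) ∨ p5) ↔ p3): β-rule — branch into ((p3 ↔ p4) ∨ p5), p3  //  ¬((p3 ↔ p4) ∨ p5), ¬p3.
              branch 1.1.2.1 (add ((p3 ↔ p4) ∨ p5), p3):
                ((p3 ↔ p4) ∨ p5): β-rule — branch into (p3 ↔ p4)  //  p5.
                  branch 1.1.2.1.1 (add (p3 ↔ p4)):
                    (p3 ↔ p4): β-rule — branch into p3, p4  //  ¬p3, ¬p4.
                      branch 1.1.2.1.1.1 (add p3, p4):
                        ○ open, literals {p3=1, p4=1}.
                      branch 1.1.2.1.1.2 (add ¬p3, ¬p4):
                        × closes — contains both p3 and ¬p3.
                  branch 1.1.2.1.2 (add p5):
                    ○ open, literals {p3=1, p4=1, p5=1}.
              branch 1.1.2.2 (add ¬((p3 ↔ p4) ∨ p5), ¬p3):
                ¬((p3 ↔ p4) ∨ p5): α-rule — add ¬(p3 ↔ p4), ¬p5.
                ¬(p3 ↔ p4): β-rule — branch into p3, ¬p4  //  ¬p3, p4.
                  branch 1.1.2.2.1 (add p3, ¬p4):
                    × closes — contains both p3 and ¬p3.
                  branch 1.1.2.2.2 (add ¬p3, p4):
                    ○ open, literals {p3=0, p4=1, p5=0}.
      branch 1.2 (add ¬p1):
        (p4 → (((p3 ↔ p4) ∨ p5) ↔ p3)): β-rule — branch into ¬p4  //  (((p3 ↔ p4) ∨ p5) ↔ p3).
          branch 1.2.1 (add ¬p4):
            ○ open, literals {p1=0, p4=0}.
          branch 1.2.2 (add (((p3 ↔ p4) ∨ p5) ↔ p3)):
            (((p3 ↔ p4) ∨ p5) ↔ p3): β-rule — branch into ((p3 ↔ p4) ∨ p5), p3  //  ¬((p3 ↔ p4) ∨ p5), ¬p3.
              branch 1.2.2.1 (add ((p3 ↔ p4) ∨ p5), p3):
                ((p3 ↔ p4) ∨ p5): β-rule — branch into (p3 ↔ p4)  //  p5.
                  branch 1.2.2.1.1 (add (p3 ↔ p4)):
                    (p3 ↔ p4): β-rule — branch into p3, p4  //  ¬p3, ¬p4.
                      branch 1.2.2.1.1.1 (add p3, p4):
                        ○ open, literals {p1=0, p3=1, p4=1}.
                      branch 1.2.2.1.1.2 (add ¬p3, ¬p4):
                        × closes — contains both p3 and ¬p3.
                  branch 1.2.2.1.2 (add p5):
                    ○ open, literals {p1=0, p3=1, p5=1}.
              branch 1.2.2.2 (add ¬((p3 ↔ p4) ∨ p5), ¬p3):
                ¬((p3 ↔ p4) ∨ p5): α-rule — add ¬(p3 ↔ p4), ¬p5.
                ¬(p3 ↔ p4): β-rule — branch into p3, ¬p4  //  ¬p3, p4.
                  branch 1.2.2.2.1 (add p3, ¬p4):
                    × closes — contains both p3 and ¬p3.
                  branch 1.2.2.2.2 (add ¬p3, p4):
                    ○ open, literals {p1=0, p3=0, p4=1, p5=0}.
  branch 2 (add (p4 ∧ ¬p1)):
    (p4 ∧ ¬p1): α-rule — add p4, ¬p1.
    ○ open, literals {p1=0, p4=1}.
5 branches closed, 8 open.
An open branch gives a satisfying assignment: p3=1, p4=1.

Satisfiable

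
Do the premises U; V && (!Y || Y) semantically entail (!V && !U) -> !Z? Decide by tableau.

Yes

Initial set: {U; (V && (!Y || Y)); !((!V && !U) -> !Z)}.
(V && (!Y || Y)): α-rule — add V, (!Y || Y).
!((!V && !U) -> !Z): α-rule — add (!V && !U), !!Z.
(!V && !U): α-rule — add !V, !U.
× closes — contains both V and !V.
All 1 branch closes.
Every branch closed, so the premises entail the conclusion.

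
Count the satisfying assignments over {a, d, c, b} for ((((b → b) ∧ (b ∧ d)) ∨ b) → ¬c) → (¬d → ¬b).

Initial set: {(((((b → b) ∧ (b ∧ d)) ∨ b) → ¬c) → (¬d → ¬b))}.
(((((b → b) ∧ (b ∧ d)) ∨ b) → ¬c) → (¬d → ¬b)): β-rule — branch into ¬((((b → b) ∧ (b ∧ d)) ∨ b) → ¬c)  //  (¬d → ¬b).
  branch 1 (add ¬((((b → b) ∧ (b ∧ d)) ∨ b) → ¬c)):
    ¬((((b → b) ∧ (b ∧ d)) ∨ b) → ¬c): α-rule — add (((b → b) ∧ (b ∧ d)) ∨ b), ¬¬c.
    (((b → b) ∧ (b ∧ d)) ∨ b): β-rule — branch into ((b → b) ∧ (b ∧ d))  //  b.
      branch 1.1 (add ((b → b) ∧ (b ∧ d))):
        ((b → b) ∧ (b ∧ d)): α-rule — add (b → b), (b ∧ d).
        (b ∧ d): α-rule — add b, d.
        (b → b): β-rule — branch into ¬b  //  b.
          branch 1.1.1 (add ¬b):
            × closes — contains both b and ¬b.
          branch 1.1.2 (add b):
            ○ open, literals {b=1, c=1, d=1}.
      branch 1.2 (add b):
        ○ open, literals {b=1, c=1}.
  branch 2 (add (¬d → ¬b)):
    (¬d → ¬b): β-rule — branch into ¬¬d  //  ¬b.
      branch 2.1 (add ¬¬d):
        ○ open, literals {d=1}.
      branch 2.2 (add ¬b):
        ○ open, literals {b=0}.
1 branch closed, 4 open.
Each open branch fixes some atoms; the unmentioned ones are free. Counting distinct full assignments: branch {b=1, c=1, d=1} (a) contributes 2 new; branch {b=1, c=1} (a, d) contributes 2 new; branch {d=1} (a, c, b) contributes 6 new; branch {b=0} (a, d, c) contributes 4 new. Total: 14.

14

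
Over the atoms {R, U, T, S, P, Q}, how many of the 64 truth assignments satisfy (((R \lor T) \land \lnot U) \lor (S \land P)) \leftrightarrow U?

14

Initial set: {((((R \lor T) \land \lnot U) \lor (S \land P)) \leftrightarrow U)}.
((((R \lor T) \land \lnot U) \lor (S \land P)) \leftrightarrow U): β-rule — branch into (((R \lor T) \land \lnot U) \lor (S \land P)), U  //  \lnot (((R \lor T) \land \lnot U) \lor (S \land P)), \lnot U.
  branch 1 (add (((R \lor T) \land \lnot U) \lor (S \land P)), U):
    (((R \lor T) \land \lnot U) \lor (S \land P)): β-rule — branch into ((R \lor T) \land \lnot U)  //  (S \land P).
      branch 1.1 (add ((R \lor T) \land \lnot U)):
        ((R \lor T) \land \lnot U): α-rule — add (R \lor T), \lnot U.
        × closes — contains both U and \lnot U.
      branch 1.2 (add (S \land P)):
        (S \land P): α-rule — add S, P.
        ○ open, literals {P=true, S=true, U=true}.
  branch 2 (add \lnot (((R \lor T) \land \lnot U) \lor (S \land P)), \lnot U):
    \lnot (((R \lor T) \land \lnot U) \lor (S \land P)): α-rule — add \lnot ((R \lor T) \land \lnot U), \lnot (S \land P).
    \lnot ((R \lor T) \land \lnot U): β-rule — branch into \lnot (R \lor T)  //  \lnot \lnot U.
      branch 2.1 (add \lnot (R \lor T)):
        \lnot (R \lor T): α-rule — add \lnot R, \lnot T.
        \lnot (S \land P): β-rule — branch into \lnot S  //  \lnot P.
          branch 2.1.1 (add \lnot S):
            ○ open, literals {R=false, S=false, T=false, U=false}.
          branch 2.1.2 (add \lnot P):
            ○ open, literals {P=false, R=false, T=false, U=false}.
      branch 2.2 (add \lnot \lnot U):
        × closes — contains both U and \lnot U.
2 branches closed, 3 open.
Each open branch fixes some atoms; the unmentioned ones are free. Counting distinct full assignments: branch {P=true, S=true, U=true} (R, T, Q) contributes 8 new; branch {R=false, S=false, T=false, U=false} (P, Q) contributes 4 new; branch {P=false, R=false, T=false, U=false} (S, Q) contributes 2 new. Total: 14.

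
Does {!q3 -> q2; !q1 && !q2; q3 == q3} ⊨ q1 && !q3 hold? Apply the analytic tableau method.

Initial set: {(!q3 -> q2); (!q1 && !q2); (q3 == q3); !(q1 && !q3)}.
(!q1 && !q2): α-rule — add !q1, !q2.
(!q3 -> q2): β-rule — branch into !!q3  //  q2.
  branch 1 (add !!q3):
    (q3 == q3): β-rule — branch into q3, q3  //  !q3, !q3.
      branch 1.1 (add q3, q3):
        !(q1 && !q3): β-rule — branch into !q1  //  !!q3.
          branch 1.1.1 (add !q1):
            ○ open, literals {q1=F, q2=F, q3=T}.
          branch 1.1.2 (add !!q3):
            ○ open, literals {q1=F, q2=F, q3=T}.
      branch 1.2 (add !q3, !q3):
        × closes — contains both q3 and !q3.
  branch 2 (add q2):
    × closes — contains both q2 and !q2.
2 branches closed, 2 open.
An open branch gives a countermodel: q1=F, q2=F, q3=T (unmentioned atoms arbitrary); the premises hold there but the conclusion fails.

No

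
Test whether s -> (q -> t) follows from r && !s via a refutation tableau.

Yes

Initial set: {T (r && !s); F (s -> (q -> t))}.
T (r && !s): α-rule — add T r, T !s.
F (s -> (q -> t)): α-rule — add T s, F (q -> t).
× closes — contains both s and !s.
All 1 branch closes.
Every branch closed, so the premises entail the conclusion.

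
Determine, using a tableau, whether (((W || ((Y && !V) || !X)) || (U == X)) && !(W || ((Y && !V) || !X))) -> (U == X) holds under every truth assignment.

Valid

Assume the negation and expand:
Initial set: {!((((W || ((Y && !V) || !X)) || (U == X)) && !(W || ((Y && !V) || !X))) -> (U == X))}.
!((((W || ((Y && !V) || !X)) || (U == X)) && !(W || ((Y && !V) || !X))) -> (U == X)): α-rule — add (((W || ((Y && !V) || !X)) || (U == X)) && !(W || ((Y && !V) || !X))), !(U == X).
(((W || ((Y && !V) || !X)) || (U == X)) && !(W || ((Y && !V) || !X))): α-rule — add ((W || ((Y && !V) || !X)) || (U == X)), !(W || ((Y && !V) || !X)).
!(W || ((Y && !V) || !X)): α-rule — add !W, !((Y && !V) || !X).
!((Y && !V) || !X): α-rule — add !(Y && !V), !!X.
!(U == X): β-rule — branch into U, !X  //  !U, X.
  branch 1 (add U, !X):
    × closes — contains both X and !X.
  branch 2 (add !U, X):
    ((W || ((Y && !V) || !X)) || (U == X)): β-rule — branch into (W || ((Y && !V) || !X))  //  (U == X).
      branch 2.1 (add (W || ((Y && !V) || !X))):
        !(Y && !V): β-rule — branch into !Y  //  !!V.
          branch 2.1.1 (add !Y):
            (W || ((Y && !V) || !X)): β-rule — branch into W  //  ((Y && !V) || !X).
              branch 2.1.1.1 (add W):
                × closes — contains both W and !W.
              branch 2.1.1.2 (add ((Y && !V) || !X)):
                ((Y && !V) || !X): β-rule — branch into (Y && !V)  //  !X.
                  branch 2.1.1.2.1 (add (Y && !V)):
                    (Y && !V): α-rule — add Y, !V.
                    × closes — contains both Y and !Y.
                  branch 2.1.1.2.2 (add !X):
                    × closes — contains both X and !X.
          branch 2.1.2 (add !!V):
            (W || ((Y && !V) || !X)): β-rule — branch into W  //  ((Y && !V) || !X).
              branch 2.1.2.1 (add W):
                × closes — contains both W and !W.
              branch 2.1.2.2 (add ((Y && !V) || !X)):
                ((Y && !V) || !X): β-rule — branch into (Y && !V)  //  !X.
                  branch 2.1.2.2.1 (add (Y && !V)):
                    (Y && !V): α-rule — add Y, !V.
                    × closes — contains both V and !V.
                  branch 2.1.2.2.2 (add !X):
                    × closes — contains both X and !X.
      branch 2.2 (add (U == X)):
        !(Y && !V): β-rule — branch into !Y  //  !!V.
          branch 2.2.1 (add !Y):
            (U == X): β-rule — branch into U, X  //  !U, !X.
              branch 2.2.1.1 (add U, X):
                × closes — contains both U and !U.
              branch 2.2.1.2 (add !U, !X):
                × closes — contains both X and !X.
          branch 2.2.2 (add !!V):
            (U == X): β-rule — branch into U, X  //  !U, !X.
              branch 2.2.2.1 (add U, X):
                × closes — contains both U and !U.
              branch 2.2.2.2 (add !U, !X):
                × closes — contains both X and !X.
All 11 branches close.
Every branch closed, so the negation is unsatisfiable and the formula is valid.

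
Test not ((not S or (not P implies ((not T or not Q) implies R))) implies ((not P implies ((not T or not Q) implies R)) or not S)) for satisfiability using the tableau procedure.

Initial set: {not ((not S or (not P implies ((not T or not Q) implies R))) implies ((not P implies ((not T or not Q) implies R)) or not S))}.
not ((not S or (not P implies ((not T or not Q) implies R))) implies ((not P implies ((not T or not Q) implies R)) or not S)): α-rule — add (not S or (not P implies ((not T or not Q) implies R))), not ((not P implies ((not T or not Q) implies R)) or not S).
not ((not P implies ((not T or not Q) implies R)) or not S): α-rule — add not (not P implies ((not T or not Q) implies R)), not not S.
not (not P implies ((not T or not Q) implies R)): α-rule — add not P, not ((not T or not Q) implies R).
not ((not T or not Q) implies R): α-rule — add (not T or not Q), not R.
(not S or (not P implies ((not T or not Q) implies R))): β-rule — branch into not S  //  (not P implies ((not T or not Q) implies R)).
  branch 1 (add not S):
    × closes — contains both S and not S.
  branch 2 (add (not P implies ((not T or not Q) implies R))):
    (not T or not Q): β-rule — branch into not T  //  not Q.
      branch 2.1 (add not T):
        (not P implies ((not T or not Q) implies R)): β-rule — branch into not not P  //  ((not T or not Q) implies R).
          branch 2.1.1 (add not not P):
            × closes — contains both P and not P.
          branch 2.1.2 (add ((not T or not Q) implies R)):
            ((not T or not Q) implies R): β-rule — branch into not (not T or not Q)  //  R.
              branch 2.1.2.1 (add not (not T or not Q)):
                not (not T or not Q): α-rule — add not not T, not not Q.
                × closes — contains both T and not T.
              branch 2.1.2.2 (add R):
                × closes — contains both R and not R.
      branch 2.2 (add not Q):
        (not P implies ((not T or not Q) implies R)): β-rule — branch into not not P  //  ((not T or not Q) implies R).
          branch 2.2.1 (add not not P):
            × closes — contains both P and not P.
          branch 2.2.2 (add ((not T or not Q) implies R)):
            ((not T or not Q) implies R): β-rule — branch into not (not T or not Q)  //  R.
              branch 2.2.2.1 (add not (not T or not Q)):
                not (not T or not Q): α-rule — add not not T, not not Q.
                × closes — contains both Q and not Q.
              branch 2.2.2.2 (add R):
                × closes — contains both R and not R.
All 7 branches close.
Every branch closed; the formula is unsatisfiable.

Unsatisfiable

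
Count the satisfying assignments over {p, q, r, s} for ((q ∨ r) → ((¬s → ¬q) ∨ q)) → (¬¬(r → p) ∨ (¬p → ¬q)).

Initial set: {T (((q ∨ r) → ((¬s → ¬q) ∨ q)) → (¬¬(r → p) ∨ (¬p → ¬q)))}.
T (((q ∨ r) → ((¬s → ¬q) ∨ q)) → (¬¬(r → p) ∨ (¬p → ¬q))): β-rule — branch into F ((q ∨ r) → ((¬s → ¬q) ∨ q))  //  T (¬¬(r → p) ∨ (¬p → ¬q)).
  branch 1 (add F ((q ∨ r) → ((¬s → ¬q) ∨ q))):
    F ((q ∨ r) → ((¬s → ¬q) ∨ q)): α-rule — add T (q ∨ r), F ((¬s → ¬q) ∨ q).
    F ((¬s → ¬q) ∨ q): α-rule — add F (¬s → ¬q), F q.
    F (¬s → ¬q): α-rule — add T ¬s, F ¬q.
    × closes — contains both q and ¬q.
  branch 2 (add T (¬¬(r → p) ∨ (¬p → ¬q))):
    T (¬¬(r → p) ∨ (¬p → ¬q)): β-rule — branch into T ¬¬(r → p)  //  T (¬p → ¬q).
      branch 2.1 (add T ¬¬(r → p)):
        T ¬¬(r → p): drop double negation, giving T (r → p).
        T (r → p): β-rule — branch into F r  //  T p.
          branch 2.1.1 (add F r):
            ○ open, literals {r=0}.
          branch 2.1.2 (add T p):
            ○ open, literals {p=1}.
      branch 2.2 (add T (¬p → ¬q)):
        T (¬p → ¬q): β-rule — branch into F ¬p  //  T ¬q.
          branch 2.2.1 (add F ¬p):
            ○ open, literals {p=1}.
          branch 2.2.2 (add T ¬q):
            ○ open, literals {q=0}.
1 branch closed, 4 open.
Each open branch fixes some atoms; the unmentioned ones are free. Counting distinct full assignments: branch {r=0} (p, q, s) contributes 8 new; branch {p=1} (q, r, s) contributes 4 new; branch {p=1} (q, r, s) contributes 0 new; branch {q=0} (p, r, s) contributes 2 new. Total: 14.

14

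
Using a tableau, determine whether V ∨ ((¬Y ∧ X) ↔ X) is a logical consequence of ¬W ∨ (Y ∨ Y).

Initial set: {(¬W ∨ (Y ∨ Y)); ¬(V ∨ ((¬Y ∧ X) ↔ X))}.
¬(V ∨ ((¬Y ∧ X) ↔ X)): α-rule — add ¬V, ¬((¬Y ∧ X) ↔ X).
(¬W ∨ (Y ∨ Y)): β-rule — branch into ¬W  //  (Y ∨ Y).
  branch 1 (add ¬W):
    ¬((¬Y ∧ X) ↔ X): β-rule — branch into (¬Y ∧ X), ¬X  //  ¬(¬Y ∧ X), X.
      branch 1.1 (add (¬Y ∧ X), ¬X):
        (¬Y ∧ X): α-rule — add ¬Y, X.
        × closes — contains both X and ¬X.
      branch 1.2 (add ¬(¬Y ∧ X), X):
        ¬(¬Y ∧ X): β-rule — branch into ¬¬Y  //  ¬X.
          branch 1.2.1 (add ¬¬Y):
            ○ open, literals {V=0, W=0, X=1, Y=1}.
          branch 1.2.2 (add ¬X):
            × closes — contains both X and ¬X.
  branch 2 (add (Y ∨ Y)):
    ¬((¬Y ∧ X) ↔ X): β-rule — branch into (¬Y ∧ X), ¬X  //  ¬(¬Y ∧ X), X.
      branch 2.1 (add (¬Y ∧ X), ¬X):
        (¬Y ∧ X): α-rule — add ¬Y, X.
        × closes — contains both X and ¬X.
      branch 2.2 (add ¬(¬Y ∧ X), X):
        (Y ∨ Y): β-rule — branch into Y  //  Y.
          branch 2.2.1 (add Y):
            ¬(¬Y ∧ X): β-rule — branch into ¬¬Y  //  ¬X.
              branch 2.2.1.1 (add ¬¬Y):
                ○ open, literals {V=0, X=1, Y=1}.
              branch 2.2.1.2 (add ¬X):
                × closes — contains both X and ¬X.
          branch 2.2.2 (add Y):
            ¬(¬Y ∧ X): β-rule — branch into ¬¬Y  //  ¬X.
              branch 2.2.2.1 (add ¬¬Y):
                ○ open, literals {V=0, X=1, Y=1}.
              branch 2.2.2.2 (add ¬X):
                × closes — contains both X and ¬X.
5 branches closed, 3 open.
An open branch gives a countermodel: V=0, W=0, X=1, Y=1 (unmentioned atoms arbitrary); the premises hold there but the conclusion fails.

No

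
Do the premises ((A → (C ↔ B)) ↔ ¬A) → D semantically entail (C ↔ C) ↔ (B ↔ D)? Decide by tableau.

No

Initial set: {(((A → (C ↔ B)) ↔ ¬A) → D); ¬((C ↔ C) ↔ (B ↔ D))}.
(((A → (C ↔ B)) ↔ ¬A) → D): β-rule — branch into ¬((A → (C ↔ B)) ↔ ¬A)  //  D.
  branch 1 (add ¬((A → (C ↔ B)) ↔ ¬A)):
    ¬((C ↔ C) ↔ (B ↔ D)): β-rule — branch into (C ↔ C), ¬(B ↔ D)  //  ¬(C ↔ C), (B ↔ D).
      branch 1.1 (add (C ↔ C), ¬(B ↔ D)):
        ¬((A → (C ↔ B)) ↔ ¬A): β-rule — branch into (A → (C ↔ B)), ¬¬A  //  ¬(A → (C ↔ B)), ¬A.
          branch 1.1.1 (add (A → (C ↔ B)), ¬¬A):
            (C ↔ C): β-rule — branch into C, C  //  ¬C, ¬C.
              branch 1.1.1.1 (add C, C):
                ¬(B ↔ D): β-rule — branch into B, ¬D  //  ¬B, D.
                  branch 1.1.1.1.1 (add B, ¬D):
                    (A → (C ↔ B)): β-rule — branch into ¬A  //  (C ↔ B).
                      branch 1.1.1.1.1.1 (add ¬A):
                        × closes — contains both A and ¬A.
                      branch 1.1.1.1.1.2 (add (C ↔ B)):
                        (C ↔ B): β-rule — branch into C, B  //  ¬C, ¬B.
                          branch 1.1.1.1.1.2.1 (add C, B):
                            ○ open, literals {A=T, B=T, C=T, D=F}.
                          branch 1.1.1.1.1.2.2 (add ¬C, ¬B):
                            × closes — contains both C and ¬C.
                  branch 1.1.1.1.2 (add ¬B, D):
                    (A → (C ↔ B)): β-rule — branch into ¬A  //  (C ↔ B).
                      branch 1.1.1.1.2.1 (add ¬A):
                        × closes — contains both A and ¬A.
                      branch 1.1.1.1.2.2 (add (C ↔ B)):
                        (C ↔ B): β-rule — branch into C, B  //  ¬C, ¬B.
                          branch 1.1.1.1.2.2.1 (add C, B):
                            × closes — contains both B and ¬B.
                          branch 1.1.1.1.2.2.2 (add ¬C, ¬B):
                            × closes — contains both C and ¬C.
              branch 1.1.1.2 (add ¬C, ¬C):
                ¬(B ↔ D): β-rule — branch into B, ¬D  //  ¬B, D.
                  branch 1.1.1.2.1 (add B, ¬D):
                    (A → (C ↔ B)): β-rule — branch into ¬A  //  (C ↔ B).
                      branch 1.1.1.2.1.1 (add ¬A):
                        × closes — contains both A and ¬A.
                      branch 1.1.1.2.1.2 (add (C ↔ B)):
                        (C ↔ B): β-rule — branch into C, B  //  ¬C, ¬B.
                          branch 1.1.1.2.1.2.1 (add C, B):
                            × closes — contains both C and ¬C.
                          branch 1.1.1.2.1.2.2 (add ¬C, ¬B):
                            × closes — contains both B and ¬B.
                  branch 1.1.1.2.2 (add ¬B, D):
                    (A → (C ↔ B)): β-rule — branch into ¬A  //  (C ↔ B).
                      branch 1.1.1.2.2.1 (add ¬A):
                        × closes — contains both A and ¬A.
                      branch 1.1.1.2.2.2 (add (C ↔ B)):
                        (C ↔ B): β-rule — branch into C, B  //  ¬C, ¬B.
                          branch 1.1.1.2.2.2.1 (add C, B):
                            × closes — contains both C and ¬C.
                          branch 1.1.1.2.2.2.2 (add ¬C, ¬B):
                            ○ open, literals {A=T, B=F, C=F, D=T}.
          branch 1.1.2 (add ¬(A → (C ↔ B)), ¬A):
            ¬(A → (C ↔ B)): α-rule — add A, ¬(C ↔ B).
            × closes — contains both A and ¬A.
      branch 1.2 (add ¬(C ↔ C), (B ↔ D)):
        ¬((A → (C ↔ B)) ↔ ¬A): β-rule — branch into (A → (C ↔ B)), ¬¬A  //  ¬(A → (C ↔ B)), ¬A.
          branch 1.2.1 (add (A → (C ↔ B)), ¬¬A):
            ¬(C ↔ C): β-rule — branch into C, ¬C  //  ¬C, C.
              branch 1.2.1.1 (add C, ¬C):
                × closes — contains both C and ¬C.
              branch 1.2.1.2 (add ¬C, C):
                × closes — contains both C and ¬C.
          branch 1.2.2 (add ¬(A → (C ↔ B)), ¬A):
            ¬(A → (C ↔ B)): α-rule — add A, ¬(C ↔ B).
            × closes — contains both A and ¬A.
  branch 2 (add D):
    ¬((C ↔ C) ↔ (B ↔ D)): β-rule — branch into (C ↔ C), ¬(B ↔ D)  //  ¬(C ↔ C), (B ↔ D).
      branch 2.1 (add (C ↔ C), ¬(B ↔ D)):
        (C ↔ C): β-rule — branch into C, C  //  ¬C, ¬C.
          branch 2.1.1 (add C, C):
            ¬(B ↔ D): β-rule — branch into B, ¬D  //  ¬B, D.
              branch 2.1.1.1 (add B, ¬D):
                × closes — contains both D and ¬D.
              branch 2.1.1.2 (add ¬B, D):
                ○ open, literals {B=F, C=T, D=T}.
          branch 2.1.2 (add ¬C, ¬C):
            ¬(B ↔ D): β-rule — branch into B, ¬D  //  ¬B, D.
              branch 2.1.2.1 (add B, ¬D):
                × closes — contains both D and ¬D.
              branch 2.1.2.2 (add ¬B, D):
                ○ open, literals {B=F, C=F, D=T}.
      branch 2.2 (add ¬(C ↔ C), (B ↔ D)):
        ¬(C ↔ C): β-rule — branch into C, ¬C  //  ¬C, C.
          branch 2.2.1 (add C, ¬C):
            × closes — contains both C and ¬C.
          branch 2.2.2 (add ¬C, C):
            × closes — contains both C and ¬C.
18 branches closed, 4 open.
An open branch gives a countermodel: A=T, B=T, C=T, D=F (unmentioned atoms arbitrary); the premises hold there but the conclusion fails.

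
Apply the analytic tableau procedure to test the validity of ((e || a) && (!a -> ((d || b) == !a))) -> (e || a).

Assume the negation and expand:
Initial set: {!(((e || a) && (!a -> ((d || b) == !a))) -> (e || a))}.
!(((e || a) && (!a -> ((d || b) == !a))) -> (e || a)): α-rule — add ((e || a) && (!a -> ((d || b) == !a))), !(e || a).
((e || a) && (!a -> ((d || b) == !a))): α-rule — add (e || a), (!a -> ((d || b) == !a)).
!(e || a): α-rule — add !e, !a.
(e || a): β-rule — branch into e  //  a.
  branch 1 (add e):
    × closes — contains both e and !e.
  branch 2 (add a):
    × closes — contains both a and !a.
All 2 branches close.
Every branch closed, so the negation is unsatisfiable and the formula is valid.

Valid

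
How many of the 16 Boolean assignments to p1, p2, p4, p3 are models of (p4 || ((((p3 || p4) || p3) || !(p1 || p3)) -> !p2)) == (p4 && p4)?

Initial set: {((p4 || ((((p3 || p4) || p3) || !(p1 || p3)) -> !p2)) == (p4 && p4))}.
((p4 || ((((p3 || p4) || p3) || !(p1 || p3)) -> !p2)) == (p4 && p4)): β-rule — branch into (p4 || ((((p3 || p4) || p3) || !(p1 || p3)) -> !p2)), (p4 && p4)  //  !(p4 || ((((p3 || p4) || p3) || !(p1 || p3)) -> !p2)), !(p4 && p4).
  branch 1 (add (p4 || ((((p3 || p4) || p3) || !(p1 || p3)) -> !p2)), (p4 && p4)):
    (p4 && p4): α-rule — add p4, p4.
    (p4 || ((((p3 || p4) || p3) || !(p1 || p3)) -> !p2)): β-rule — branch into p4  //  ((((p3 || p4) || p3) || !(p1 || p3)) -> !p2).
      branch 1.1 (add p4):
        ○ open, literals {p4=true}.
      branch 1.2 (add ((((p3 || p4) || p3) || !(p1 || p3)) -> !p2)):
        ((((p3 || p4) || p3) || !(p1 || p3)) -> !p2): β-rule — branch into !(((p3 || p4) || p3) || !(p1 || p3))  //  !p2.
          branch 1.2.1 (add !(((p3 || p4) || p3) || !(p1 || p3))):
            !(((p3 || p4) || p3) || !(p1 || p3)): α-rule — add !((p3 || p4) || p3), !!(p1 || p3).
            !((p3 || p4) || p3): α-rule — add !(p3 || p4), !p3.
            !(p3 || p4): α-rule — add !p3, !p4.
            × closes — contains both p4 and !p4.
          branch 1.2.2 (add !p2):
            ○ open, literals {p2=false, p4=true}.
  branch 2 (add !(p4 || ((((p3 || p4) || p3) || !(p1 || p3)) -> !p2)), !(p4 && p4)):
    !(p4 || ((((p3 || p4) || p3) || !(p1 || p3)) -> !p2)): α-rule — add !p4, !((((p3 || p4) || p3) || !(p1 || p3)) -> !p2).
    !((((p3 || p4) || p3) || !(p1 || p3)) -> !p2): α-rule — add (((p3 || p4) || p3) || !(p1 || p3)), !!p2.
    !(p4 && p4): β-rule — branch into !p4  //  !p4.
      branch 2.1 (add !p4):
        (((p3 || p4) || p3) || !(p1 || p3)): β-rule — branch into ((p3 || p4) || p3)  //  !(p1 || p3).
          branch 2.1.1 (add ((p3 || p4) || p3)):
            ((p3 || p4) || p3): β-rule — branch into (p3 || p4)  //  p3.
              branch 2.1.1.1 (add (p3 || p4)):
                (p3 || p4): β-rule — branch into p3  //  p4.
                  branch 2.1.1.1.1 (add p3):
                    ○ open, literals {p2=true, p3=true, p4=false}.
                  branch 2.1.1.1.2 (add p4):
                    × closes — contains both p4 and !p4.
              branch 2.1.1.2 (add p3):
                ○ open, literals {p2=true, p3=true, p4=false}.
          branch 2.1.2 (add !(p1 || p3)):
            !(p1 || p3): α-rule — add !p1, !p3.
            ○ open, literals {p1=false, p2=true, p3=false, p4=false}.
      branch 2.2 (add !p4):
        (((p3 || p4) || p3) || !(p1 || p3)): β-rule — branch into ((p3 || p4) || p3)  //  !(p1 || p3).
          branch 2.2.1 (add ((p3 || p4) || p3)):
            ((p3 || p4) || p3): β-rule — branch into (p3 || p4)  //  p3.
              branch 2.2.1.1 (add (p3 || p4)):
                (p3 || p4): β-rule — branch into p3  //  p4.
                  branch 2.2.1.1.1 (add p3):
                    ○ open, literals {p2=true, p3=true, p4=false}.
                  branch 2.2.1.1.2 (add p4):
                    × closes — contains both p4 and !p4.
              branch 2.2.1.2 (add p3):
                ○ open, literals {p2=true, p3=true, p4=false}.
          branch 2.2.2 (add !(p1 || p3)):
            !(p1 || p3): α-rule — add !p1, !p3.
            ○ open, literals {p1=false, p2=true, p3=false, p4=false}.
3 branches closed, 8 open.
Each open branch fixes some atoms; the unmentioned ones are free. Counting distinct full assignments: branch {p4=true} (p1, p2, p3) contributes 8 new; branch {p2=false, p4=true} (p1, p3) contributes 0 new; branch {p2=true, p3=true, p4=false} (p1) contributes 2 new; branch {p2=true, p3=true, p4=false} (p1) contributes 0 new; branch {p1=false, p2=true, p3=false, p4=false} (none free) contributes 1 new; branch {p2=true, p3=true, p4=false} (p1) contributes 0 new; branch {p2=true, p3=true, p4=false} (p1) contributes 0 new; branch {p1=false, p2=true, p3=false, p4=false} (none free) contributes 0 new. Total: 11.

11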